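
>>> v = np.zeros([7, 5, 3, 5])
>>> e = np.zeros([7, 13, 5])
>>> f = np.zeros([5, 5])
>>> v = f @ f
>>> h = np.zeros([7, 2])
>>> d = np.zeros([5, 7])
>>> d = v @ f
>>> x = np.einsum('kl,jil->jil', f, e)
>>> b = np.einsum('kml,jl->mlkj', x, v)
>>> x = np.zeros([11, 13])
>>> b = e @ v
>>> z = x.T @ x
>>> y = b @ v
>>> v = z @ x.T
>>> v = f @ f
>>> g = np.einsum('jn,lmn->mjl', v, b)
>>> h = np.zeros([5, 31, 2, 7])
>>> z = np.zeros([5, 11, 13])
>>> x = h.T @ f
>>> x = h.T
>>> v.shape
(5, 5)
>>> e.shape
(7, 13, 5)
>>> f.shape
(5, 5)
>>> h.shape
(5, 31, 2, 7)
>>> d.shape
(5, 5)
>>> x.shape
(7, 2, 31, 5)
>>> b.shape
(7, 13, 5)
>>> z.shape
(5, 11, 13)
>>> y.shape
(7, 13, 5)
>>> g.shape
(13, 5, 7)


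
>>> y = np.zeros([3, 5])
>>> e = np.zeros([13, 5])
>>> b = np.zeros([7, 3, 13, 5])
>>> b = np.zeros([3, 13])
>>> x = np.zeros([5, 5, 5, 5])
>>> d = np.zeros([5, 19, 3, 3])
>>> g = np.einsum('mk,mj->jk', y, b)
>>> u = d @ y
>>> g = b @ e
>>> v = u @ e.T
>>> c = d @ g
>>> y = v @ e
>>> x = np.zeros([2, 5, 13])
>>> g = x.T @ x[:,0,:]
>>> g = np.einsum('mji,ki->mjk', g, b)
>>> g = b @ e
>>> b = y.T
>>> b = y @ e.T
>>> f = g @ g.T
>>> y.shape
(5, 19, 3, 5)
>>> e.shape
(13, 5)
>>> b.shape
(5, 19, 3, 13)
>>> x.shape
(2, 5, 13)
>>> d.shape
(5, 19, 3, 3)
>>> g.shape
(3, 5)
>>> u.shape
(5, 19, 3, 5)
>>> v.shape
(5, 19, 3, 13)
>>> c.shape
(5, 19, 3, 5)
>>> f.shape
(3, 3)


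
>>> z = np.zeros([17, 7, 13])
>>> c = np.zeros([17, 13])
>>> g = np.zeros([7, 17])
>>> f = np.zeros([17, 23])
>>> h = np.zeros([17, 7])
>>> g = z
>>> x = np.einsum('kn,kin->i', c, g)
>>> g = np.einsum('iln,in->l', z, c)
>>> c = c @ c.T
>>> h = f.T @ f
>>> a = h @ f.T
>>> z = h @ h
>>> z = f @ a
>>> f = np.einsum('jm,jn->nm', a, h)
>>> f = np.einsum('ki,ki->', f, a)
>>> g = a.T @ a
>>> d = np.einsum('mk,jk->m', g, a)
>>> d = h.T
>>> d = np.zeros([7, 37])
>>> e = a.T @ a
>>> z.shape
(17, 17)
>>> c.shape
(17, 17)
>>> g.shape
(17, 17)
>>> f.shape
()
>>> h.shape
(23, 23)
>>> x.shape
(7,)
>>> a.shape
(23, 17)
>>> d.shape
(7, 37)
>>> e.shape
(17, 17)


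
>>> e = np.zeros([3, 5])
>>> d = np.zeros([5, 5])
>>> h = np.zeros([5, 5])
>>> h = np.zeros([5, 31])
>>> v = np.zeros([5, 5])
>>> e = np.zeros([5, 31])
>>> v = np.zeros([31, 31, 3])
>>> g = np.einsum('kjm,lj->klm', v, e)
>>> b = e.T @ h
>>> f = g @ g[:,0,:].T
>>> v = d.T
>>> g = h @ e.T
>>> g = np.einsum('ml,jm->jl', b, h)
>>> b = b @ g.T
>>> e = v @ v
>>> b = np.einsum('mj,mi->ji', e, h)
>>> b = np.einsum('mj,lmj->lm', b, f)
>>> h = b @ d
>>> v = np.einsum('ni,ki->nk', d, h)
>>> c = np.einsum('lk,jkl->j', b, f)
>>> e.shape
(5, 5)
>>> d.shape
(5, 5)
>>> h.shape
(31, 5)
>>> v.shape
(5, 31)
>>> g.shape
(5, 31)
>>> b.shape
(31, 5)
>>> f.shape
(31, 5, 31)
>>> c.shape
(31,)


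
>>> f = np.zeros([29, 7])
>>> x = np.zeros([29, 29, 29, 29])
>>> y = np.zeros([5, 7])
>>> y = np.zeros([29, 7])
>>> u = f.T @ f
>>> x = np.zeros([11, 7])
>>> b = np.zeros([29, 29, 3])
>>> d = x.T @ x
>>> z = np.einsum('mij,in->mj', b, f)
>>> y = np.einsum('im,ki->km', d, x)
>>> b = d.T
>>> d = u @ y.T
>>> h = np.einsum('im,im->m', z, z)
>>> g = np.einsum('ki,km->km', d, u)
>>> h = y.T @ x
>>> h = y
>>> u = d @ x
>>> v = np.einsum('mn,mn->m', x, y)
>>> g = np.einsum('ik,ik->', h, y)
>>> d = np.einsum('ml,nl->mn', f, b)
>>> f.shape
(29, 7)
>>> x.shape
(11, 7)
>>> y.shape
(11, 7)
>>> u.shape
(7, 7)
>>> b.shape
(7, 7)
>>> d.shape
(29, 7)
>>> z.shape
(29, 3)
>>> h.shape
(11, 7)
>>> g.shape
()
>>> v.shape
(11,)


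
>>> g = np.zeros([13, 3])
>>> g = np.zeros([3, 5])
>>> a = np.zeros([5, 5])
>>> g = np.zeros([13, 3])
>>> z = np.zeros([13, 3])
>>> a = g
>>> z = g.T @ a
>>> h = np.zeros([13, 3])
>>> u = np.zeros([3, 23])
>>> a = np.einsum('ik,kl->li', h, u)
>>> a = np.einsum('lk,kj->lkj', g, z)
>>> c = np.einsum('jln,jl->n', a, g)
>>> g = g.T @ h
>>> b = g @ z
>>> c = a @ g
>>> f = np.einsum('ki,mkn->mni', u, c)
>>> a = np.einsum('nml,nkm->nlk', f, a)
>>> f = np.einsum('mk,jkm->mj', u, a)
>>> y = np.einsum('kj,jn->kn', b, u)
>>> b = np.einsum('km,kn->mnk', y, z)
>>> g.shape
(3, 3)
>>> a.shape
(13, 23, 3)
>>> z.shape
(3, 3)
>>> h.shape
(13, 3)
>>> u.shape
(3, 23)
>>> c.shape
(13, 3, 3)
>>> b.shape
(23, 3, 3)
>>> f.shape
(3, 13)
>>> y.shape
(3, 23)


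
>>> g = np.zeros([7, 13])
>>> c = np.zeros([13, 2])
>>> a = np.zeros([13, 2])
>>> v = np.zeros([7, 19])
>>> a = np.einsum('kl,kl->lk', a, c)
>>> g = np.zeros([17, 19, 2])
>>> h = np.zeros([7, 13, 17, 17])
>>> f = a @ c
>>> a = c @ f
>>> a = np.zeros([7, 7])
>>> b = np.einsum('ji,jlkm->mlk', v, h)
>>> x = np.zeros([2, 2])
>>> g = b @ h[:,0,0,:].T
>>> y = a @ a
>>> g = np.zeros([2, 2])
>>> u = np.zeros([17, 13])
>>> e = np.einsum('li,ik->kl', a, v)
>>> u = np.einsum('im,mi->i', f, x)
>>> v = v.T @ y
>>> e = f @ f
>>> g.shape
(2, 2)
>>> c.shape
(13, 2)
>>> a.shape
(7, 7)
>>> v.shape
(19, 7)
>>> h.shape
(7, 13, 17, 17)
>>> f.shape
(2, 2)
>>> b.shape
(17, 13, 17)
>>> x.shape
(2, 2)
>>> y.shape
(7, 7)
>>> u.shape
(2,)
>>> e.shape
(2, 2)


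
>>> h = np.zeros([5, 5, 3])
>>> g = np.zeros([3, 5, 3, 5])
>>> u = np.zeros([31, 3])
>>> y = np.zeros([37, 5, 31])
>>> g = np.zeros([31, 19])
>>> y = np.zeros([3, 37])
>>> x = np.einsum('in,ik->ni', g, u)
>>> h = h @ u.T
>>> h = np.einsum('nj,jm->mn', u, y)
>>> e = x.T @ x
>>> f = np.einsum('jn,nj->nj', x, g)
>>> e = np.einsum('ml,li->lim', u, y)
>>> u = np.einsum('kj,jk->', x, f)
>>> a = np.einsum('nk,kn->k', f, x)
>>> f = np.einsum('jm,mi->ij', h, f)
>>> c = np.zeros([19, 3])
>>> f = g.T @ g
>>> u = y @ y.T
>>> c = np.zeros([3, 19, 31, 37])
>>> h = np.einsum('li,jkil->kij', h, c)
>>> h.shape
(19, 31, 3)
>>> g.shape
(31, 19)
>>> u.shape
(3, 3)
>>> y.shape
(3, 37)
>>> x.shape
(19, 31)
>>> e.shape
(3, 37, 31)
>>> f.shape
(19, 19)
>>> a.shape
(19,)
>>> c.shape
(3, 19, 31, 37)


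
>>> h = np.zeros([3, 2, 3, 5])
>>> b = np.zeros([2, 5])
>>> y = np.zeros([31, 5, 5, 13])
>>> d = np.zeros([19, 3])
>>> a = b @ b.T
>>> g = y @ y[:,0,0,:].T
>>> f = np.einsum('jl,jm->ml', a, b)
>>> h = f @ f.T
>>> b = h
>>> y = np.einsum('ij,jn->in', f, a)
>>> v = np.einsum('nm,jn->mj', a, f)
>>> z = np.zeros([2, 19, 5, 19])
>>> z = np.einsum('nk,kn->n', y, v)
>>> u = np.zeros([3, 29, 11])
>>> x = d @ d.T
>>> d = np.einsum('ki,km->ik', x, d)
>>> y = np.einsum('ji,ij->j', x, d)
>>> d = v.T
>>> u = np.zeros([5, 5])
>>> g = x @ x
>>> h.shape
(5, 5)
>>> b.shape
(5, 5)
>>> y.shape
(19,)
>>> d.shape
(5, 2)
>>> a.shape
(2, 2)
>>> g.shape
(19, 19)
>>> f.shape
(5, 2)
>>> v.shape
(2, 5)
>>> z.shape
(5,)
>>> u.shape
(5, 5)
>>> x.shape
(19, 19)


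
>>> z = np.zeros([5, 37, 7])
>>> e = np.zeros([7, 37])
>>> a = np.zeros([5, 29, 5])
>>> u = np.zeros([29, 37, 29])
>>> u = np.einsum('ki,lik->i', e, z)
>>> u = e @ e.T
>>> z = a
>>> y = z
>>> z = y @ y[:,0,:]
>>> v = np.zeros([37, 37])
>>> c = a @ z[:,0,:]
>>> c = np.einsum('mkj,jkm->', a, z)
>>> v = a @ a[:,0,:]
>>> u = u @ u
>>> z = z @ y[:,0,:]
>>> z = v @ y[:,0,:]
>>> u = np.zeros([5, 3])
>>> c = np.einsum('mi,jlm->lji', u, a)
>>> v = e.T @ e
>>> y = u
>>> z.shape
(5, 29, 5)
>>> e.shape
(7, 37)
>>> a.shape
(5, 29, 5)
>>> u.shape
(5, 3)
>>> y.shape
(5, 3)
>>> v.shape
(37, 37)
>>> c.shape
(29, 5, 3)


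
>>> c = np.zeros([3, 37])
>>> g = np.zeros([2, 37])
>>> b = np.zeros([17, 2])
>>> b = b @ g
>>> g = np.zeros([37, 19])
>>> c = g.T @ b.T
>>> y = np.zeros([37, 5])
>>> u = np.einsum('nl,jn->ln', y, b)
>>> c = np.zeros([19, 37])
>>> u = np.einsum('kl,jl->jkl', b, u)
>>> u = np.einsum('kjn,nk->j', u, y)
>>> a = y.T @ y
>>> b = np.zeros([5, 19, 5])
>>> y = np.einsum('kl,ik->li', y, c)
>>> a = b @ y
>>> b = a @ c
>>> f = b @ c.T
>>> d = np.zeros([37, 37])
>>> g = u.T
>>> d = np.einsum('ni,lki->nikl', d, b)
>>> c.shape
(19, 37)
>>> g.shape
(17,)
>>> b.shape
(5, 19, 37)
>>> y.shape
(5, 19)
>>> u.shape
(17,)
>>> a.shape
(5, 19, 19)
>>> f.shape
(5, 19, 19)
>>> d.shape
(37, 37, 19, 5)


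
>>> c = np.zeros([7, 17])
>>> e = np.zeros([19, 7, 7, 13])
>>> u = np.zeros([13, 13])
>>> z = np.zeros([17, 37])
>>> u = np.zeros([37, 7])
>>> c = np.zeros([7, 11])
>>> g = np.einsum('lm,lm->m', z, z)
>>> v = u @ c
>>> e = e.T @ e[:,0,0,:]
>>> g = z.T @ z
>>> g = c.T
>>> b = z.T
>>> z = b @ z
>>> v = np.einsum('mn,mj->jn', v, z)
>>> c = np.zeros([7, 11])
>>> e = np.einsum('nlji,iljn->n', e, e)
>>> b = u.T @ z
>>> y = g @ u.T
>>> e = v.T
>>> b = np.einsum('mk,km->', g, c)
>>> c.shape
(7, 11)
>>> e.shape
(11, 37)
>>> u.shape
(37, 7)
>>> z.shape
(37, 37)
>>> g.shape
(11, 7)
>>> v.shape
(37, 11)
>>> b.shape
()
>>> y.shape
(11, 37)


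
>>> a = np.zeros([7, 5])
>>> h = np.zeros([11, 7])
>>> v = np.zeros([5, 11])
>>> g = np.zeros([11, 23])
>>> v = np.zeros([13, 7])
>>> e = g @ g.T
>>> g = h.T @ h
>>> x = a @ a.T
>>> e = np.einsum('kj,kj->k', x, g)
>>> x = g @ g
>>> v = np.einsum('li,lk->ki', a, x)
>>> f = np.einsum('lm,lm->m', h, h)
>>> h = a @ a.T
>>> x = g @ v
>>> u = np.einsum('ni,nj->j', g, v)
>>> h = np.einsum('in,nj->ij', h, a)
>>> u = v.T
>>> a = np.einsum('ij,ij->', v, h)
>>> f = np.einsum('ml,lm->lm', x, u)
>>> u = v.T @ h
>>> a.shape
()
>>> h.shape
(7, 5)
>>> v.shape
(7, 5)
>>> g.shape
(7, 7)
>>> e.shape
(7,)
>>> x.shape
(7, 5)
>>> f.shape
(5, 7)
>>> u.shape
(5, 5)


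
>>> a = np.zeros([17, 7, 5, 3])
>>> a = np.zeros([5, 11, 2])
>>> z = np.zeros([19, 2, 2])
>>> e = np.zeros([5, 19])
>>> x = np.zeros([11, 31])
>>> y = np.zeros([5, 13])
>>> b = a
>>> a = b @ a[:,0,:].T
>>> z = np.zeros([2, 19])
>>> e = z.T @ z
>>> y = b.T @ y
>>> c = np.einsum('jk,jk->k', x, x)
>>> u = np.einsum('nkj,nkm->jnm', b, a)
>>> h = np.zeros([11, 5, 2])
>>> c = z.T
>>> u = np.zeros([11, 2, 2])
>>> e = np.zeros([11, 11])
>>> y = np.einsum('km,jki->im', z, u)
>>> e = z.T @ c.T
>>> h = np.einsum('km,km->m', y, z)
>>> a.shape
(5, 11, 5)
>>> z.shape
(2, 19)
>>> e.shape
(19, 19)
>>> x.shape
(11, 31)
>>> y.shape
(2, 19)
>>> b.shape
(5, 11, 2)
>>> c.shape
(19, 2)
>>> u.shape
(11, 2, 2)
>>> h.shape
(19,)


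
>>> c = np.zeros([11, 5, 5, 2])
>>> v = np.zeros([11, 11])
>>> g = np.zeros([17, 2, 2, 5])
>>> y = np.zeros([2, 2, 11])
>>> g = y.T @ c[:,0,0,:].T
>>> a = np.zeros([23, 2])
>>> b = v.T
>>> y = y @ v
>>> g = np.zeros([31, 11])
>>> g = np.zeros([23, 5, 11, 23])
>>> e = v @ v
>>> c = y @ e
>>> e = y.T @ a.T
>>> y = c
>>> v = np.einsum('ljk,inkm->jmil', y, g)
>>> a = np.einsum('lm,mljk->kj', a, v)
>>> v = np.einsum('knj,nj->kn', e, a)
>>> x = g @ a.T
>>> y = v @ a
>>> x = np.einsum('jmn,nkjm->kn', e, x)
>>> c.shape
(2, 2, 11)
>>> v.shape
(11, 2)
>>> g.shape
(23, 5, 11, 23)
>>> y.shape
(11, 23)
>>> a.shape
(2, 23)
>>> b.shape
(11, 11)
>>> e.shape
(11, 2, 23)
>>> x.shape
(5, 23)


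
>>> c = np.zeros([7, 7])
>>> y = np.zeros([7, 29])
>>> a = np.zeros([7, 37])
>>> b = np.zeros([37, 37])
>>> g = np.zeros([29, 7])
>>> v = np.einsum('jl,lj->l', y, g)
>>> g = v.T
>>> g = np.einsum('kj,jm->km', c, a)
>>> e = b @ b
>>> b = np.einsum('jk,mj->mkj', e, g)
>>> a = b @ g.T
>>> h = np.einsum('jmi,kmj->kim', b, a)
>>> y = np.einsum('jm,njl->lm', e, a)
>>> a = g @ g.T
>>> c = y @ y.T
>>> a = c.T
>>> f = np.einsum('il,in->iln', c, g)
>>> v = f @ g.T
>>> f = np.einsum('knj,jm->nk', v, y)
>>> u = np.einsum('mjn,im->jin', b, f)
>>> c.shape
(7, 7)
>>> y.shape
(7, 37)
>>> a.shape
(7, 7)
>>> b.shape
(7, 37, 37)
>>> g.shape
(7, 37)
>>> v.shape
(7, 7, 7)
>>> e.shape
(37, 37)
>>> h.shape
(7, 37, 37)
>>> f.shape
(7, 7)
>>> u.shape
(37, 7, 37)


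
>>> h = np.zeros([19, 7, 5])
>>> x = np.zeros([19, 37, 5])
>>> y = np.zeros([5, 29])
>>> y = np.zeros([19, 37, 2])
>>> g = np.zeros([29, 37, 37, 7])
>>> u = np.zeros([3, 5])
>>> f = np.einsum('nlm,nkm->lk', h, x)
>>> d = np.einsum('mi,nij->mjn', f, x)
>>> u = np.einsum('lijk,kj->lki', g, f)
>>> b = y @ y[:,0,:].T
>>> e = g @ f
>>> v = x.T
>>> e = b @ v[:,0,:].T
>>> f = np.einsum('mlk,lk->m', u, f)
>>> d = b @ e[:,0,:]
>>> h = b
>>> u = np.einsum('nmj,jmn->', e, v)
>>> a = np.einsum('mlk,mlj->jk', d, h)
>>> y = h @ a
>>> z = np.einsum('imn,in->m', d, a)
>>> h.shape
(19, 37, 19)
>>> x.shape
(19, 37, 5)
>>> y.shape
(19, 37, 5)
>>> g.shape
(29, 37, 37, 7)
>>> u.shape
()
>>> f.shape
(29,)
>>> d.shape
(19, 37, 5)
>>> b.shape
(19, 37, 19)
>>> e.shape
(19, 37, 5)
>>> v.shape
(5, 37, 19)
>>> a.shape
(19, 5)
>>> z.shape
(37,)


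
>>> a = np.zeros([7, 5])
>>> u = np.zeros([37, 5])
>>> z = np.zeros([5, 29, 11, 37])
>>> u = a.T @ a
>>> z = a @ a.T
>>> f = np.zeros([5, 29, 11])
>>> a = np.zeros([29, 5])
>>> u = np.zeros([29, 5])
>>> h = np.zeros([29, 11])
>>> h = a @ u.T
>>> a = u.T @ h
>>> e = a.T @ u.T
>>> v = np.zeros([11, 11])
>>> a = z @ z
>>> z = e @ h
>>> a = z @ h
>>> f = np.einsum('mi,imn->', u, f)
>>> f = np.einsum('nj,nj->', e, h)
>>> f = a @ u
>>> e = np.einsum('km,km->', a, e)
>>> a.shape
(29, 29)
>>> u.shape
(29, 5)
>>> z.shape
(29, 29)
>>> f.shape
(29, 5)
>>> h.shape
(29, 29)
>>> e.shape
()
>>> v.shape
(11, 11)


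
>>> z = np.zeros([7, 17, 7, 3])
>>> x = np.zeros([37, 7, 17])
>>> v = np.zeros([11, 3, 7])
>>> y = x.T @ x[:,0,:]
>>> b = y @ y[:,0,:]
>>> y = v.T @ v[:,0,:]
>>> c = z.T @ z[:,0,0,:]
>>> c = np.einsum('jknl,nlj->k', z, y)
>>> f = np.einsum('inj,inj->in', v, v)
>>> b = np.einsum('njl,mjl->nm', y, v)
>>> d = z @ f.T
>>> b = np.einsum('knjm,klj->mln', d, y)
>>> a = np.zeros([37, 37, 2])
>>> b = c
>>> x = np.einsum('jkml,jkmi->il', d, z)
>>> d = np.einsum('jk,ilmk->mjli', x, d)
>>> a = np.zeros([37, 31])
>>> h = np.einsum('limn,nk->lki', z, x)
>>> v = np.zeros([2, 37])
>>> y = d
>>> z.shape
(7, 17, 7, 3)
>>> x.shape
(3, 11)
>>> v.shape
(2, 37)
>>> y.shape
(7, 3, 17, 7)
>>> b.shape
(17,)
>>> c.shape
(17,)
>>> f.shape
(11, 3)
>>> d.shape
(7, 3, 17, 7)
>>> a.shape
(37, 31)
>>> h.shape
(7, 11, 17)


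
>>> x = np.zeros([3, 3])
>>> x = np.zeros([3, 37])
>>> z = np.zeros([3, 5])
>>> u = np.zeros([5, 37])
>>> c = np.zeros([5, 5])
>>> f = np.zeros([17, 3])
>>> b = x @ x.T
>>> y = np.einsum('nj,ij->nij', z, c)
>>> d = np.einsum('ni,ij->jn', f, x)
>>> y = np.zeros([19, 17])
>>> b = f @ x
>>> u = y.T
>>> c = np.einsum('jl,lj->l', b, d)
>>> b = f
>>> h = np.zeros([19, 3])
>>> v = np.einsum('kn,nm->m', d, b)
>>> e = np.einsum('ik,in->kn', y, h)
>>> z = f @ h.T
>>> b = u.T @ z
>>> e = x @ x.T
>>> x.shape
(3, 37)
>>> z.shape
(17, 19)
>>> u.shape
(17, 19)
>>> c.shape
(37,)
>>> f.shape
(17, 3)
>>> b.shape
(19, 19)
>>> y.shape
(19, 17)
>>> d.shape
(37, 17)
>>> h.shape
(19, 3)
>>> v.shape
(3,)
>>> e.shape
(3, 3)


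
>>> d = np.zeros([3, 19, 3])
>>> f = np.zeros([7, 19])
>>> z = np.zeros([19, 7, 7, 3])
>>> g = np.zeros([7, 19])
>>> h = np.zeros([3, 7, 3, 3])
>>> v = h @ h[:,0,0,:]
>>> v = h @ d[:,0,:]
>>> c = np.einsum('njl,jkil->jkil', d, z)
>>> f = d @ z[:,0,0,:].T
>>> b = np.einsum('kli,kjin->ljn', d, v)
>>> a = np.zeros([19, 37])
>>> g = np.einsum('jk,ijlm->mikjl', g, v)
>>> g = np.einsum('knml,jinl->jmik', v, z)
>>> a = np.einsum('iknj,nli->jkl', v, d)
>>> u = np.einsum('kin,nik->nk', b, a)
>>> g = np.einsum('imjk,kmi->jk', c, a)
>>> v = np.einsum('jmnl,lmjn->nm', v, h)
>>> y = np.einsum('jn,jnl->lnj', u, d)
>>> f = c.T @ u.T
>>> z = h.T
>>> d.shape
(3, 19, 3)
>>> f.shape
(3, 7, 7, 3)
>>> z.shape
(3, 3, 7, 3)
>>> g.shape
(7, 3)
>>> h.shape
(3, 7, 3, 3)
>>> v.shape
(3, 7)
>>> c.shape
(19, 7, 7, 3)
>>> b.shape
(19, 7, 3)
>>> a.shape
(3, 7, 19)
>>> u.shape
(3, 19)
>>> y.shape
(3, 19, 3)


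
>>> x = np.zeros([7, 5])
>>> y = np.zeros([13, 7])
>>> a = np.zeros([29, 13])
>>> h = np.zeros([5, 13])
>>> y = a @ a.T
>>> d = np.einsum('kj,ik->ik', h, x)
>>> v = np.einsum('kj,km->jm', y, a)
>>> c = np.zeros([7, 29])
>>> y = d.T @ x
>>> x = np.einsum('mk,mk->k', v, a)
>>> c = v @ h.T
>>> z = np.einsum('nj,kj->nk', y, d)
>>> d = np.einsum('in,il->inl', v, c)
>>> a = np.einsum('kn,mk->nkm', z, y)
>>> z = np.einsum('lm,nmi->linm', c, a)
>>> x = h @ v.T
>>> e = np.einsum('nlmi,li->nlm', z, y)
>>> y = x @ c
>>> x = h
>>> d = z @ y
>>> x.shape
(5, 13)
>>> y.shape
(5, 5)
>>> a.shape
(7, 5, 5)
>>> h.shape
(5, 13)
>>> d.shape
(29, 5, 7, 5)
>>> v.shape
(29, 13)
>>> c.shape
(29, 5)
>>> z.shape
(29, 5, 7, 5)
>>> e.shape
(29, 5, 7)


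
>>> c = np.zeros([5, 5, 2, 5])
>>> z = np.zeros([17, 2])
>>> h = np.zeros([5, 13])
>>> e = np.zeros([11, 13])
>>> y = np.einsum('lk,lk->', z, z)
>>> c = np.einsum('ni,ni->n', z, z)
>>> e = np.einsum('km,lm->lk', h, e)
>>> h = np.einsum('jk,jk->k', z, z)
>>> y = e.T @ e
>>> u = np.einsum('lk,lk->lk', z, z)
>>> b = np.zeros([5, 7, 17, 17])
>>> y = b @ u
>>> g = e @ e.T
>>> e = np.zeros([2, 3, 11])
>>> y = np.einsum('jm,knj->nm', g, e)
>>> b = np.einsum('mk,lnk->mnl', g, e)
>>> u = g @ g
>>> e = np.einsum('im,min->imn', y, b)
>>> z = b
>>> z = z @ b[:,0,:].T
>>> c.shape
(17,)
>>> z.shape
(11, 3, 11)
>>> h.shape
(2,)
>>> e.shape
(3, 11, 2)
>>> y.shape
(3, 11)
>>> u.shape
(11, 11)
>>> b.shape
(11, 3, 2)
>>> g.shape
(11, 11)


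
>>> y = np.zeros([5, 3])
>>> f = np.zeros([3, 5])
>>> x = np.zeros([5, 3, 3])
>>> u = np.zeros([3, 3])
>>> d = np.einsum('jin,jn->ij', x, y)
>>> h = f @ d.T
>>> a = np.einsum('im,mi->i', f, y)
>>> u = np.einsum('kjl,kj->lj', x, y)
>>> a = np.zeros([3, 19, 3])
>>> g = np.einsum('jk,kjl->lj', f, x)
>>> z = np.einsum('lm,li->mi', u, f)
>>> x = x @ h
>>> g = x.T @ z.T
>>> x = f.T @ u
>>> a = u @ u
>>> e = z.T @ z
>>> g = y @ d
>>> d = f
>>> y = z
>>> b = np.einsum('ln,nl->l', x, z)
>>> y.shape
(3, 5)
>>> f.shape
(3, 5)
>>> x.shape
(5, 3)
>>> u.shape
(3, 3)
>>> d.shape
(3, 5)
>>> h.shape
(3, 3)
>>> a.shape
(3, 3)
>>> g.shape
(5, 5)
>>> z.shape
(3, 5)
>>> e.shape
(5, 5)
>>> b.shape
(5,)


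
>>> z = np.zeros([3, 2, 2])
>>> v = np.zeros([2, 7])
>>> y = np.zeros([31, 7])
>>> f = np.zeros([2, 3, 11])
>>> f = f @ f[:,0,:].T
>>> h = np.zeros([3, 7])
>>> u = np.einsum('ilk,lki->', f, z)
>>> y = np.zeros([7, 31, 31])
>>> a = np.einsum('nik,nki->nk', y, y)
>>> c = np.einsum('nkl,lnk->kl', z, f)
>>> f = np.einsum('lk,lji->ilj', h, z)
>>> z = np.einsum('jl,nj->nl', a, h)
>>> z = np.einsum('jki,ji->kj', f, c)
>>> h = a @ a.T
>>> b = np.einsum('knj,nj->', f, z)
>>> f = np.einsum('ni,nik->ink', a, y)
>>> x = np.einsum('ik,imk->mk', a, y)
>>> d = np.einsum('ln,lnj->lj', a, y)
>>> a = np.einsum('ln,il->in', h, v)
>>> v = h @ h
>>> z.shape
(3, 2)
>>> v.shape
(7, 7)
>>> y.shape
(7, 31, 31)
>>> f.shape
(31, 7, 31)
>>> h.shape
(7, 7)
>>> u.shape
()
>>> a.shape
(2, 7)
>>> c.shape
(2, 2)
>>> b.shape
()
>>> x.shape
(31, 31)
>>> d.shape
(7, 31)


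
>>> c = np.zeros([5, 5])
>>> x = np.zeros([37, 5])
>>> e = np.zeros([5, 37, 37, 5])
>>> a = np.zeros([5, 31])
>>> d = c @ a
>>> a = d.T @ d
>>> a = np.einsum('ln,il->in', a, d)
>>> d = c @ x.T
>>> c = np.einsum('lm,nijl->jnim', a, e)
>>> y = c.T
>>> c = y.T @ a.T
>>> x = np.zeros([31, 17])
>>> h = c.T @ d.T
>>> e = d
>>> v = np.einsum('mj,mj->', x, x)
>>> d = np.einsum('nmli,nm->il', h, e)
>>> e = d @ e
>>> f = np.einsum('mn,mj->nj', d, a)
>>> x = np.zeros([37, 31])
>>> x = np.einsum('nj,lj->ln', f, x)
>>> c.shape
(37, 5, 37, 5)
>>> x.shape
(37, 5)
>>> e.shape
(5, 37)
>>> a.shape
(5, 31)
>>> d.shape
(5, 5)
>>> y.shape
(31, 37, 5, 37)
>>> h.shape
(5, 37, 5, 5)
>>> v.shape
()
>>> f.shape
(5, 31)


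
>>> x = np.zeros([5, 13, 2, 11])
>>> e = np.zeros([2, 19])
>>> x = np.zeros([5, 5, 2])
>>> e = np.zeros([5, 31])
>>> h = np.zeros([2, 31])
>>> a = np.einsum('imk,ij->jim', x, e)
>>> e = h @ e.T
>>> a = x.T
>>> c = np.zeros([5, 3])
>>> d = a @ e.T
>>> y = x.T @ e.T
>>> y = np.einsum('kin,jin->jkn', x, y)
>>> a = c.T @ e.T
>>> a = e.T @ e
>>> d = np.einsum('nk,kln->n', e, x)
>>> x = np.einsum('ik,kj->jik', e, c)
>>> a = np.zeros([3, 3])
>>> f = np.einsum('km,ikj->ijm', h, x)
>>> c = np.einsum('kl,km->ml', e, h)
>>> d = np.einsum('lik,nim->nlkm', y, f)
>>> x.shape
(3, 2, 5)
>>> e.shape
(2, 5)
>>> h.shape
(2, 31)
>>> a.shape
(3, 3)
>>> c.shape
(31, 5)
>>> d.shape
(3, 2, 2, 31)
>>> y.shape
(2, 5, 2)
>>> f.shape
(3, 5, 31)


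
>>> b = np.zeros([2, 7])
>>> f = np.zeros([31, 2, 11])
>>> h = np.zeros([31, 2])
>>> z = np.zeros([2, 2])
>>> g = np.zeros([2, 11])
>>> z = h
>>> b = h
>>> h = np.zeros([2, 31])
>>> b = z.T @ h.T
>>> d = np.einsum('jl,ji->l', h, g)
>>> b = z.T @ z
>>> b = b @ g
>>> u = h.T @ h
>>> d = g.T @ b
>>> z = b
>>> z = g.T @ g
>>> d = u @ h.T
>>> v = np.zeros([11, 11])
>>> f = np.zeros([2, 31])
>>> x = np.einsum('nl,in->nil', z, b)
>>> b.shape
(2, 11)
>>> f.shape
(2, 31)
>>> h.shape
(2, 31)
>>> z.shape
(11, 11)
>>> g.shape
(2, 11)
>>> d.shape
(31, 2)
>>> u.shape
(31, 31)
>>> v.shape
(11, 11)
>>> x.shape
(11, 2, 11)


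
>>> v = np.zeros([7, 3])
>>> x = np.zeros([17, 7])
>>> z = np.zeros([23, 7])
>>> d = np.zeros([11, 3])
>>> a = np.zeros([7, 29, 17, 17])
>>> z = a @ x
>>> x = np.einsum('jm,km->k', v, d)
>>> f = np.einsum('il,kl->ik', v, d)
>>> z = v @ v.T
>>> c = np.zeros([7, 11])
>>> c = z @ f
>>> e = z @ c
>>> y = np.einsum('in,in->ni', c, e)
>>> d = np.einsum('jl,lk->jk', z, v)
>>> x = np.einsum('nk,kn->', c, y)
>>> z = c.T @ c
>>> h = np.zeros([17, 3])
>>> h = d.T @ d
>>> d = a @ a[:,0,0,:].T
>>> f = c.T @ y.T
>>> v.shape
(7, 3)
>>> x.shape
()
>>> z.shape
(11, 11)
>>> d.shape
(7, 29, 17, 7)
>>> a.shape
(7, 29, 17, 17)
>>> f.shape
(11, 11)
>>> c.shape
(7, 11)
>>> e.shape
(7, 11)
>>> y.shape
(11, 7)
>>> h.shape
(3, 3)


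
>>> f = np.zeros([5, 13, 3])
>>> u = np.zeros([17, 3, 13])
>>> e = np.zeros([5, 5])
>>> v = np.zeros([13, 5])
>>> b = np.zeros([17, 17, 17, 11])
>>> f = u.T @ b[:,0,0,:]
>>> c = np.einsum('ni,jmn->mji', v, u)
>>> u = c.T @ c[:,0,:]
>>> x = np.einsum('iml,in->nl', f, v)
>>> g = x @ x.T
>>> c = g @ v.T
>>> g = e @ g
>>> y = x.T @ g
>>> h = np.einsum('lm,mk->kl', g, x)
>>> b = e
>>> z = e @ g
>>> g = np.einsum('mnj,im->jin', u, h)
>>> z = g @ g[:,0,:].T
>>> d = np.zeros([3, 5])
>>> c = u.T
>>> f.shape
(13, 3, 11)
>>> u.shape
(5, 17, 5)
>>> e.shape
(5, 5)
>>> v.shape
(13, 5)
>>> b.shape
(5, 5)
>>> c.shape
(5, 17, 5)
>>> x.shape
(5, 11)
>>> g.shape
(5, 11, 17)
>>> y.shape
(11, 5)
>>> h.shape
(11, 5)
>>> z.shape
(5, 11, 5)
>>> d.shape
(3, 5)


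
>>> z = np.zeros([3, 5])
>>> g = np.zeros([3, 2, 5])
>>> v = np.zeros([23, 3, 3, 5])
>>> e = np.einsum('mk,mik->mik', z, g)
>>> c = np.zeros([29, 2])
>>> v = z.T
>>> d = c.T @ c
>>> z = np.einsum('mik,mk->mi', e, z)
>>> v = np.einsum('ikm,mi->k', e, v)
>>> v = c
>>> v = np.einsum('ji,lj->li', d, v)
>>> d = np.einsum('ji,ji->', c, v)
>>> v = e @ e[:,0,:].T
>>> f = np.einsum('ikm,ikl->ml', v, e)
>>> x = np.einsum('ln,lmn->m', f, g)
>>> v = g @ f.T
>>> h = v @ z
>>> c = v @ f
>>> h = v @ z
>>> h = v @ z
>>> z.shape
(3, 2)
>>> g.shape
(3, 2, 5)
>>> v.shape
(3, 2, 3)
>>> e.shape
(3, 2, 5)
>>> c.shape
(3, 2, 5)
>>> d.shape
()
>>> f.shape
(3, 5)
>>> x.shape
(2,)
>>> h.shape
(3, 2, 2)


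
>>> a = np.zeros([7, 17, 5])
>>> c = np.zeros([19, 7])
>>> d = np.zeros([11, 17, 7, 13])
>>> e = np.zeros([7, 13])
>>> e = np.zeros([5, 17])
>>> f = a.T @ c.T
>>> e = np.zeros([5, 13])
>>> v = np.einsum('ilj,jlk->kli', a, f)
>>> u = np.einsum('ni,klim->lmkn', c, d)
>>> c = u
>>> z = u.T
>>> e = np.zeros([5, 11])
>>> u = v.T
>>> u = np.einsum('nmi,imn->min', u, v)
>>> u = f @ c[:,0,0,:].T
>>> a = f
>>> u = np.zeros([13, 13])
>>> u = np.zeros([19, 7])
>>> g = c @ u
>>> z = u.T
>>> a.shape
(5, 17, 19)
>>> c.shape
(17, 13, 11, 19)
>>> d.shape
(11, 17, 7, 13)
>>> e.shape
(5, 11)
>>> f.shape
(5, 17, 19)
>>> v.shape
(19, 17, 7)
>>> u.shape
(19, 7)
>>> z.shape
(7, 19)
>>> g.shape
(17, 13, 11, 7)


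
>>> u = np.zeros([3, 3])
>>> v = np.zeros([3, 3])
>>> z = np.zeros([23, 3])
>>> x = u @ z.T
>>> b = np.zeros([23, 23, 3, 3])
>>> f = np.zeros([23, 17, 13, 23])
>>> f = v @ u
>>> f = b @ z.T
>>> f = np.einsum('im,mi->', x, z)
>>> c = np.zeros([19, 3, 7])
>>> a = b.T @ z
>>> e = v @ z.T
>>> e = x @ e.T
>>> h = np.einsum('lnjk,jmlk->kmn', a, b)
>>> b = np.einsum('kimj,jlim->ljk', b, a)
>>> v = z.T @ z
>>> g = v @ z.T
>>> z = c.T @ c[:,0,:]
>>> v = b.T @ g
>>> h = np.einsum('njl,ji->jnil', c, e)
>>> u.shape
(3, 3)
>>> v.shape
(23, 3, 23)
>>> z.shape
(7, 3, 7)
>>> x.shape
(3, 23)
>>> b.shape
(3, 3, 23)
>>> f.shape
()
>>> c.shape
(19, 3, 7)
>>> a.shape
(3, 3, 23, 3)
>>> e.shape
(3, 3)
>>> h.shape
(3, 19, 3, 7)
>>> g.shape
(3, 23)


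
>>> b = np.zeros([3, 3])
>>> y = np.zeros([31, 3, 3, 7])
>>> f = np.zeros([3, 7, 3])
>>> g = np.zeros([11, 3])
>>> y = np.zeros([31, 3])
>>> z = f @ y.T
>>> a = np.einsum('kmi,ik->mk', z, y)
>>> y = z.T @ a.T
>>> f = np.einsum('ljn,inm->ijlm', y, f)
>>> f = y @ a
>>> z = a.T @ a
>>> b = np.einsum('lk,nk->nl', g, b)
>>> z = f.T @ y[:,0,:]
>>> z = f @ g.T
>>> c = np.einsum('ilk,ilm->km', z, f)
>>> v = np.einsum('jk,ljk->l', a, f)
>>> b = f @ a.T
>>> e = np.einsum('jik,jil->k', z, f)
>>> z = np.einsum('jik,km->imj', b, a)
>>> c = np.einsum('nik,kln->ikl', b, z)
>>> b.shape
(31, 7, 7)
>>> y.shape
(31, 7, 7)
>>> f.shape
(31, 7, 3)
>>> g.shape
(11, 3)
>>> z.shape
(7, 3, 31)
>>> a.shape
(7, 3)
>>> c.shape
(7, 7, 3)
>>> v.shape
(31,)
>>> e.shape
(11,)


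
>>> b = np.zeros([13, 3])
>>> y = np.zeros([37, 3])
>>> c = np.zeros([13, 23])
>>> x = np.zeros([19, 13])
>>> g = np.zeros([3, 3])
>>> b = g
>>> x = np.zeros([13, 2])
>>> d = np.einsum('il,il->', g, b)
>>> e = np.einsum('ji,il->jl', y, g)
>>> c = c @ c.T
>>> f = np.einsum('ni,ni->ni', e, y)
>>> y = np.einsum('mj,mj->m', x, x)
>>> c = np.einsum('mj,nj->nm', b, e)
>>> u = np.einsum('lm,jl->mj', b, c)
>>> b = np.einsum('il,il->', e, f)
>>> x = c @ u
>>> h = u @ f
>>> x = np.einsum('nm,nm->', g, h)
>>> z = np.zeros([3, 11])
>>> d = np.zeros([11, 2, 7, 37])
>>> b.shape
()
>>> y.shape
(13,)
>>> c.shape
(37, 3)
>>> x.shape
()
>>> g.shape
(3, 3)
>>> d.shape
(11, 2, 7, 37)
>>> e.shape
(37, 3)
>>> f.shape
(37, 3)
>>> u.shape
(3, 37)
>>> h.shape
(3, 3)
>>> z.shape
(3, 11)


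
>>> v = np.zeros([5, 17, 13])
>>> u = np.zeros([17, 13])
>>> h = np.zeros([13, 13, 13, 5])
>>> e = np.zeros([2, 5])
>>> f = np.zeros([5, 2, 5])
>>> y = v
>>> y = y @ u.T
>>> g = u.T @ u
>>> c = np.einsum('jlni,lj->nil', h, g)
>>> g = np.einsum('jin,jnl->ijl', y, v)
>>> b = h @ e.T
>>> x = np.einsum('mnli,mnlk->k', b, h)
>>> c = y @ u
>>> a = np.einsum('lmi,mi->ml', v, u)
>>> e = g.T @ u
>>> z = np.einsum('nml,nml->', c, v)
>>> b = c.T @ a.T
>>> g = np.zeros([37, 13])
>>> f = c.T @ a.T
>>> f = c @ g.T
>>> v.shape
(5, 17, 13)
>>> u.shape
(17, 13)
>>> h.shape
(13, 13, 13, 5)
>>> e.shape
(13, 5, 13)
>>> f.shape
(5, 17, 37)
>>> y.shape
(5, 17, 17)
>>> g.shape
(37, 13)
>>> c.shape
(5, 17, 13)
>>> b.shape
(13, 17, 17)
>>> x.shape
(5,)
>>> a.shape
(17, 5)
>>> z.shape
()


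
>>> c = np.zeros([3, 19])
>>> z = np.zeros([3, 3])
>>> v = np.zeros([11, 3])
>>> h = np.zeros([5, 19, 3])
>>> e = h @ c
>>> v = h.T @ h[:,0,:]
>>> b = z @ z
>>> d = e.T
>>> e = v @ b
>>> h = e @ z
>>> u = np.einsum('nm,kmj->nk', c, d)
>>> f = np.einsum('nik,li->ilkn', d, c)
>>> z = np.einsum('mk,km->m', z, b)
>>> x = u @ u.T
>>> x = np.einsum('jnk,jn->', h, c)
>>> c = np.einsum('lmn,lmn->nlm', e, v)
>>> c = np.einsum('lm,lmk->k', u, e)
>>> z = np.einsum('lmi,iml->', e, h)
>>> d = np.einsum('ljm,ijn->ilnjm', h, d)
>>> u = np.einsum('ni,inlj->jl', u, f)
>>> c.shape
(3,)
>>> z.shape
()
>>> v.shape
(3, 19, 3)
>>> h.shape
(3, 19, 3)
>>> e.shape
(3, 19, 3)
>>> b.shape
(3, 3)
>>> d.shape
(19, 3, 5, 19, 3)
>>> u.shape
(19, 5)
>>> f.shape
(19, 3, 5, 19)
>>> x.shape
()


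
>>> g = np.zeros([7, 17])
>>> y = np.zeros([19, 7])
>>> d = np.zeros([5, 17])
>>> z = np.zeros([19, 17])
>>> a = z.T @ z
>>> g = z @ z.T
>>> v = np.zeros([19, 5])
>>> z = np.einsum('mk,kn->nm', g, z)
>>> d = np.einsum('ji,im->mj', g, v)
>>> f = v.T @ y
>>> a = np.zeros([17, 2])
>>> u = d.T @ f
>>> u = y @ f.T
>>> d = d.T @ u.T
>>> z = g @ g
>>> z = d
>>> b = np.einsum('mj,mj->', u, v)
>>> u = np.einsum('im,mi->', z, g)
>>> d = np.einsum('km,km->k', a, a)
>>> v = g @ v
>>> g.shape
(19, 19)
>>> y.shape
(19, 7)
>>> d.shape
(17,)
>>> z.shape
(19, 19)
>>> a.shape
(17, 2)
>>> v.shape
(19, 5)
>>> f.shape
(5, 7)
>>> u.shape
()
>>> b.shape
()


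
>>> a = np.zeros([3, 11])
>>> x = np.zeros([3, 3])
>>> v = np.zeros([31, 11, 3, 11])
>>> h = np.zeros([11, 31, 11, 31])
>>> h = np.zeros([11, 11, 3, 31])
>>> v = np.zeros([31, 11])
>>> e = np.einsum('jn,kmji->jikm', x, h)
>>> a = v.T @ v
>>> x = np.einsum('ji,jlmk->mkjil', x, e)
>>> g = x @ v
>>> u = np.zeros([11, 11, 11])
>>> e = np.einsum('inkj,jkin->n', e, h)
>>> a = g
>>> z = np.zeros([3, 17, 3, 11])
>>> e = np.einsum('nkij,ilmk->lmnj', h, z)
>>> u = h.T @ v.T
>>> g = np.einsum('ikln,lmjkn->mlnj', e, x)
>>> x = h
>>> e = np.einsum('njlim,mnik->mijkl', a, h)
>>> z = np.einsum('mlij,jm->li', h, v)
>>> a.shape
(11, 11, 3, 3, 11)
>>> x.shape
(11, 11, 3, 31)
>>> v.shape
(31, 11)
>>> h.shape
(11, 11, 3, 31)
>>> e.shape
(11, 3, 11, 31, 3)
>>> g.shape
(11, 11, 31, 3)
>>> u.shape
(31, 3, 11, 31)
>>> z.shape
(11, 3)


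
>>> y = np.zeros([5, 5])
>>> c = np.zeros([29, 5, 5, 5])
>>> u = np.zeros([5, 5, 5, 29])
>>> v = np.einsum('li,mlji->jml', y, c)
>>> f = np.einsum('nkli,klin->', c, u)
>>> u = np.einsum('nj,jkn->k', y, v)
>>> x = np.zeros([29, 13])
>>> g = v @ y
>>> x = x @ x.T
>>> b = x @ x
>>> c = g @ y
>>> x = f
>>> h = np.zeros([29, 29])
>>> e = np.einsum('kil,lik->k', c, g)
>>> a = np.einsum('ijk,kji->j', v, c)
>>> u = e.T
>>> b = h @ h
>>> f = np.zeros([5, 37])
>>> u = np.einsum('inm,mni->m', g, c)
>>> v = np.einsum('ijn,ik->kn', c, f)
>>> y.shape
(5, 5)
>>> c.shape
(5, 29, 5)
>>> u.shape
(5,)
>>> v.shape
(37, 5)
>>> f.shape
(5, 37)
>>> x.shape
()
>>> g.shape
(5, 29, 5)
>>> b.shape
(29, 29)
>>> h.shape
(29, 29)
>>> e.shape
(5,)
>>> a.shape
(29,)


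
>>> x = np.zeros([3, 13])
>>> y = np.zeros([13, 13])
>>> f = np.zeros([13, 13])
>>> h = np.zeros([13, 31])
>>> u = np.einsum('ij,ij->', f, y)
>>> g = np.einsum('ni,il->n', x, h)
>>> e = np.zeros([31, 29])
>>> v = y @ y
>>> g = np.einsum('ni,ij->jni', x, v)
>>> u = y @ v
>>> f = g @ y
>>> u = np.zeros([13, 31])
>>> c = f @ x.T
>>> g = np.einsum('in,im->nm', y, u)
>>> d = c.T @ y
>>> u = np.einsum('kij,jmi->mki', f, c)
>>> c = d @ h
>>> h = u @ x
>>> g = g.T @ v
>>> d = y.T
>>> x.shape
(3, 13)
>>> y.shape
(13, 13)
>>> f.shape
(13, 3, 13)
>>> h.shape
(3, 13, 13)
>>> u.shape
(3, 13, 3)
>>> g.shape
(31, 13)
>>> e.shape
(31, 29)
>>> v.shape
(13, 13)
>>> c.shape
(3, 3, 31)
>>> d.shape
(13, 13)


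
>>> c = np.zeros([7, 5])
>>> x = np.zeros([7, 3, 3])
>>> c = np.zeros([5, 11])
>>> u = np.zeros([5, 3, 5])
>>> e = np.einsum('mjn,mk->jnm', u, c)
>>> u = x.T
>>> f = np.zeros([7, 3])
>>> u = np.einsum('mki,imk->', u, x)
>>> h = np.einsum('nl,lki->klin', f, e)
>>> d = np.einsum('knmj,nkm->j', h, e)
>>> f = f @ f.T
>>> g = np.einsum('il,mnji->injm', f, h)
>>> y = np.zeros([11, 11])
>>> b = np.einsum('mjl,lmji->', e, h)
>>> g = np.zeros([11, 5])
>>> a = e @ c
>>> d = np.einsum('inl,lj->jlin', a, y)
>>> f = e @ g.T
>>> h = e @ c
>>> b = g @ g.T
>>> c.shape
(5, 11)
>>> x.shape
(7, 3, 3)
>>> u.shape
()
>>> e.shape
(3, 5, 5)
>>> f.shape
(3, 5, 11)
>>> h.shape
(3, 5, 11)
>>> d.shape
(11, 11, 3, 5)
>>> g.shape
(11, 5)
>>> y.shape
(11, 11)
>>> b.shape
(11, 11)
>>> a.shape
(3, 5, 11)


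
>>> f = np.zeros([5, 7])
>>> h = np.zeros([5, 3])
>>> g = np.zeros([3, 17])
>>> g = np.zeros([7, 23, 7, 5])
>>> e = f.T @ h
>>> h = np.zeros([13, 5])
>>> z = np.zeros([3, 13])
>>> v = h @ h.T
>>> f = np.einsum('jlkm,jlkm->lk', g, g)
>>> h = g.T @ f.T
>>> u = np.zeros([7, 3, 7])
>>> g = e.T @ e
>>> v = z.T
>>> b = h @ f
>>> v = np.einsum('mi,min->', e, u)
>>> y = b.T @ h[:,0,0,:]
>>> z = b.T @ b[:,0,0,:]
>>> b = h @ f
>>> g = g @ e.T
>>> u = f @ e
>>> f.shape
(23, 7)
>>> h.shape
(5, 7, 23, 23)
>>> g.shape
(3, 7)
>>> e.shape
(7, 3)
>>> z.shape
(7, 23, 7, 7)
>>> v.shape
()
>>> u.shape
(23, 3)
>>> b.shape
(5, 7, 23, 7)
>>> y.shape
(7, 23, 7, 23)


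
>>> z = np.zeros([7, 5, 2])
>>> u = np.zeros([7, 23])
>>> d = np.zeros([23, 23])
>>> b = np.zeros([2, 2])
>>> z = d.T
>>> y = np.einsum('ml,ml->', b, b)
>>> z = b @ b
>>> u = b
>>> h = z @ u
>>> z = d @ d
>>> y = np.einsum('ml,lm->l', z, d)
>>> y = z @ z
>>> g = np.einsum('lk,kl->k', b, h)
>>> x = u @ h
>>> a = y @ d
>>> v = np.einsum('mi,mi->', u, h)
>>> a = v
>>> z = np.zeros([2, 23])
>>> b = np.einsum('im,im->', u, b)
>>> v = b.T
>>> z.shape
(2, 23)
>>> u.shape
(2, 2)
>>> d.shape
(23, 23)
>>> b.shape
()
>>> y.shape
(23, 23)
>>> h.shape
(2, 2)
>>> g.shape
(2,)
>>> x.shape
(2, 2)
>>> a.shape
()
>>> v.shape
()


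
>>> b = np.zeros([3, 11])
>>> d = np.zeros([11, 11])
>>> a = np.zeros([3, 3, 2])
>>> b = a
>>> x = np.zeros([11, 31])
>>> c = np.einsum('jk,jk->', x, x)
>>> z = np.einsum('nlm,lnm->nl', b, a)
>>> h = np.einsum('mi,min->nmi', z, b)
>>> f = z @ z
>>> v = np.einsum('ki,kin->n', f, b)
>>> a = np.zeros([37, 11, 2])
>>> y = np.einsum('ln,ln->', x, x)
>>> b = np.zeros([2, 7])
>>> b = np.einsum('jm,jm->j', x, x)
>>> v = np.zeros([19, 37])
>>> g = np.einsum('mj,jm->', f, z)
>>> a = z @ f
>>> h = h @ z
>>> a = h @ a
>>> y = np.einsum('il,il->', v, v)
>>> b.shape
(11,)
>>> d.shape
(11, 11)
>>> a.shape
(2, 3, 3)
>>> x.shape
(11, 31)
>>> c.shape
()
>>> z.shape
(3, 3)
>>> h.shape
(2, 3, 3)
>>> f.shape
(3, 3)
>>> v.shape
(19, 37)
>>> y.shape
()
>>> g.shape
()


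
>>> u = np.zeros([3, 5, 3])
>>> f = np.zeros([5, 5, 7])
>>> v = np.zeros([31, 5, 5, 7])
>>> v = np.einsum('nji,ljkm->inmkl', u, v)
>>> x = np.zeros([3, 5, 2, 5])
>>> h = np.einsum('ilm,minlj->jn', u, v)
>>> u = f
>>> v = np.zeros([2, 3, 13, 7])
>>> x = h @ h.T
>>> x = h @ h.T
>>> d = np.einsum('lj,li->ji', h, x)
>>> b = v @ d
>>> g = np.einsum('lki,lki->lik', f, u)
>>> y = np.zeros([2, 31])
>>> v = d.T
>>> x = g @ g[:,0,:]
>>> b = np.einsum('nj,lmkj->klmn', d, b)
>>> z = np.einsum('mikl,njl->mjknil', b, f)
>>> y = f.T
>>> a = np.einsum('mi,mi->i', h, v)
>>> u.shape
(5, 5, 7)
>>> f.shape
(5, 5, 7)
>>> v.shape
(31, 7)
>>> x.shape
(5, 7, 5)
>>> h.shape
(31, 7)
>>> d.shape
(7, 31)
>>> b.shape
(13, 2, 3, 7)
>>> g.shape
(5, 7, 5)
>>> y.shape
(7, 5, 5)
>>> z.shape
(13, 5, 3, 5, 2, 7)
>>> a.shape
(7,)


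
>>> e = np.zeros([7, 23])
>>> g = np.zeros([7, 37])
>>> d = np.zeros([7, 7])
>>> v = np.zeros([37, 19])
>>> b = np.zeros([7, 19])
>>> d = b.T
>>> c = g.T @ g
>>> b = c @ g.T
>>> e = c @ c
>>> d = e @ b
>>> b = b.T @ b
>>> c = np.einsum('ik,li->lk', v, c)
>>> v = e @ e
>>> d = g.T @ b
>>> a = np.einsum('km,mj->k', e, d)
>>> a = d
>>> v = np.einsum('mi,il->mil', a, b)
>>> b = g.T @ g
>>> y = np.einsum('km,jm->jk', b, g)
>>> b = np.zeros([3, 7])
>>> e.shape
(37, 37)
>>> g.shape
(7, 37)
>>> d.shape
(37, 7)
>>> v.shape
(37, 7, 7)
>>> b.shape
(3, 7)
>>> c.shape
(37, 19)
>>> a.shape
(37, 7)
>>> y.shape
(7, 37)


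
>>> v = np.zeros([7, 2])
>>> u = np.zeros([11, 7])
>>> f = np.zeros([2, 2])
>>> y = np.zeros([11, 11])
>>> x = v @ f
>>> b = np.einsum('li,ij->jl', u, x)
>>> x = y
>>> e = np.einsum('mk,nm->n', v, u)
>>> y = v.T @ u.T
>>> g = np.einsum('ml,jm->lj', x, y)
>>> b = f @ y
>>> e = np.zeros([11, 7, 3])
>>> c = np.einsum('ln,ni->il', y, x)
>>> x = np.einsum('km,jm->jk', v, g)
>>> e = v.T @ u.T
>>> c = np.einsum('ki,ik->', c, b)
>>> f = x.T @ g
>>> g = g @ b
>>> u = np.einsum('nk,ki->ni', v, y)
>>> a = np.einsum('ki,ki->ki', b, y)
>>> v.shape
(7, 2)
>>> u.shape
(7, 11)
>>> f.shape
(7, 2)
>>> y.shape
(2, 11)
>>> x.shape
(11, 7)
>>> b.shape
(2, 11)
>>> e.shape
(2, 11)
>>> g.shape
(11, 11)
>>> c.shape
()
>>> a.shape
(2, 11)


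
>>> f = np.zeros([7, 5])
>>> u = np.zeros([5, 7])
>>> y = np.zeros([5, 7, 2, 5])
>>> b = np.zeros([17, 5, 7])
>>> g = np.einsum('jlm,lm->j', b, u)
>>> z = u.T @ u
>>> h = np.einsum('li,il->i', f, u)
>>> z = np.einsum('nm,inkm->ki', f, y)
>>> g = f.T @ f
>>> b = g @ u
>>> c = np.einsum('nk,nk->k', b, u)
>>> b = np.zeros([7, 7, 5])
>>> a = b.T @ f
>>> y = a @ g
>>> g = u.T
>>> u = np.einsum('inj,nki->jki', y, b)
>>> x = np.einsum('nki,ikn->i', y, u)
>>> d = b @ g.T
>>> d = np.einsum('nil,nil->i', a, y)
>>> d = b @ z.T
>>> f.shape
(7, 5)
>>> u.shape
(5, 7, 5)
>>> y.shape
(5, 7, 5)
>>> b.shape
(7, 7, 5)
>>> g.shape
(7, 5)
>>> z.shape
(2, 5)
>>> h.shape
(5,)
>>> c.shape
(7,)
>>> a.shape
(5, 7, 5)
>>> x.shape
(5,)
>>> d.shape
(7, 7, 2)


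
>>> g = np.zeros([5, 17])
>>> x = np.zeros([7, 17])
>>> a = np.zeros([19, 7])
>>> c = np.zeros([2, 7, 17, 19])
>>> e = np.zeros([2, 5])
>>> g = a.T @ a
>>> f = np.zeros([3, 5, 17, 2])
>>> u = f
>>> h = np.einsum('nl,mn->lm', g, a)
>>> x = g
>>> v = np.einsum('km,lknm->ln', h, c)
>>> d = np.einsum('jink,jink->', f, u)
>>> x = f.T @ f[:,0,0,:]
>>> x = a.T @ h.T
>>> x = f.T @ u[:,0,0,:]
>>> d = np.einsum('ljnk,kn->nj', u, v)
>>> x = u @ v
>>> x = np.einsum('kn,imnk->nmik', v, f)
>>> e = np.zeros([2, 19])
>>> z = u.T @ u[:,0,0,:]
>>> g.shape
(7, 7)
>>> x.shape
(17, 5, 3, 2)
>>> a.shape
(19, 7)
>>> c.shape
(2, 7, 17, 19)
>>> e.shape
(2, 19)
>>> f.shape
(3, 5, 17, 2)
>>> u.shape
(3, 5, 17, 2)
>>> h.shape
(7, 19)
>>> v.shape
(2, 17)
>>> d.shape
(17, 5)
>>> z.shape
(2, 17, 5, 2)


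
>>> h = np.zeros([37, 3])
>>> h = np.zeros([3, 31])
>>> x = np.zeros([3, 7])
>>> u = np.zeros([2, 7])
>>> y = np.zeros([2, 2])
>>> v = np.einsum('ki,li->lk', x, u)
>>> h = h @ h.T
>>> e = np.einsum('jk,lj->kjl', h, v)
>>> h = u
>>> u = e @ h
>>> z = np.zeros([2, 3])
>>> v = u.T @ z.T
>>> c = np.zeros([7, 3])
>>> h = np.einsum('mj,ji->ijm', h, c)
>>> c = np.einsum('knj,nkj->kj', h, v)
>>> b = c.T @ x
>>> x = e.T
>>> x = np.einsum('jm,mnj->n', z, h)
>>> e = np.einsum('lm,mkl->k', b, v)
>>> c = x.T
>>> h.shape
(3, 7, 2)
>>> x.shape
(7,)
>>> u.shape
(3, 3, 7)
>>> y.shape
(2, 2)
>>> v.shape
(7, 3, 2)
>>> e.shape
(3,)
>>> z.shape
(2, 3)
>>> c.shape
(7,)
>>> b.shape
(2, 7)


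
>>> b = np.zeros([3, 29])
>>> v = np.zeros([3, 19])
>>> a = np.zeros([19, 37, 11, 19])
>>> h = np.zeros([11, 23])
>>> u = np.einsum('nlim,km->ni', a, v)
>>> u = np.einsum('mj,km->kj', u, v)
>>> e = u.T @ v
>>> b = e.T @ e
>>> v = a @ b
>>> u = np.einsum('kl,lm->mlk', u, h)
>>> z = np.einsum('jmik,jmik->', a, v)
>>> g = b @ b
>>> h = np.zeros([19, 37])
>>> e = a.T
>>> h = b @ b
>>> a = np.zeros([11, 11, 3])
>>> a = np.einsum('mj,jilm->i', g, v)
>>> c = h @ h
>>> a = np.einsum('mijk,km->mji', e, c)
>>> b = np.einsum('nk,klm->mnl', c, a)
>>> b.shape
(11, 19, 37)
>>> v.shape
(19, 37, 11, 19)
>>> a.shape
(19, 37, 11)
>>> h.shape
(19, 19)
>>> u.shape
(23, 11, 3)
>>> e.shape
(19, 11, 37, 19)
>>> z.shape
()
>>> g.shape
(19, 19)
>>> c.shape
(19, 19)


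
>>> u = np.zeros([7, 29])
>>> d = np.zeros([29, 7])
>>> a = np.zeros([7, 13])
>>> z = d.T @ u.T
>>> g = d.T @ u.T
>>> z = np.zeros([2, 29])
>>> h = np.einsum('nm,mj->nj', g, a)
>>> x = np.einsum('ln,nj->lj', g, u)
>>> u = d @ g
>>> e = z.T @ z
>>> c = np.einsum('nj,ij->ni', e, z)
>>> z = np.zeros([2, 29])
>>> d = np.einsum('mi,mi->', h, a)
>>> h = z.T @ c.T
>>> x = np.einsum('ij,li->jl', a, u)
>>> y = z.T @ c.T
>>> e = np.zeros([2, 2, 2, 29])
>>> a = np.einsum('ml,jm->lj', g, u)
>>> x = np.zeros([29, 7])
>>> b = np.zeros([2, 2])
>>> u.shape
(29, 7)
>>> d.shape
()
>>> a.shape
(7, 29)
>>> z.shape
(2, 29)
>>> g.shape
(7, 7)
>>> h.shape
(29, 29)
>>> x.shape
(29, 7)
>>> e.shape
(2, 2, 2, 29)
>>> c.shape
(29, 2)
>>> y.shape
(29, 29)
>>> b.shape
(2, 2)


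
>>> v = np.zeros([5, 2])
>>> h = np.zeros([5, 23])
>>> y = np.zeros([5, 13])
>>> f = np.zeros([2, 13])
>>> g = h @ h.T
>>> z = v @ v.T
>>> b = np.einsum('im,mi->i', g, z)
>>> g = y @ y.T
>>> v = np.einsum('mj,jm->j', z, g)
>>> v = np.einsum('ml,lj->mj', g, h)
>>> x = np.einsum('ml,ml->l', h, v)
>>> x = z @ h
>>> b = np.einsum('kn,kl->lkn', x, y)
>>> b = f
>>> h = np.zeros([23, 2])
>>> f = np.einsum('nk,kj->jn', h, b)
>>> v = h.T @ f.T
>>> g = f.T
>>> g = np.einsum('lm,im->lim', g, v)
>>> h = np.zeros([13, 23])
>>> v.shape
(2, 13)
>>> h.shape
(13, 23)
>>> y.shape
(5, 13)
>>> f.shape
(13, 23)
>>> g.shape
(23, 2, 13)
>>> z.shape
(5, 5)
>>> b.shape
(2, 13)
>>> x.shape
(5, 23)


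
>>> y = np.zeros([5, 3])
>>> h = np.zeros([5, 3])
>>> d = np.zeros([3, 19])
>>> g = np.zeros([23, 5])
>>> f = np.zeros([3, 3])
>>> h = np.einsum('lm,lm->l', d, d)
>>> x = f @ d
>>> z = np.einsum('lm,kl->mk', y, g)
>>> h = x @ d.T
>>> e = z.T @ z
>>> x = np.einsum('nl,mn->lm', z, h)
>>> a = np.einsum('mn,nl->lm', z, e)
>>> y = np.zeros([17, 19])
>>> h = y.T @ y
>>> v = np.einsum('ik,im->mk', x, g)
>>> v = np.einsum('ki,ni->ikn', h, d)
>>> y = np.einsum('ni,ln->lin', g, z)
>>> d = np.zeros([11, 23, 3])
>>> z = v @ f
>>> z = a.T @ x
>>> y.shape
(3, 5, 23)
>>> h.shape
(19, 19)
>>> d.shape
(11, 23, 3)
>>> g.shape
(23, 5)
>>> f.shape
(3, 3)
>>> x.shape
(23, 3)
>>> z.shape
(3, 3)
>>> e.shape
(23, 23)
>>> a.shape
(23, 3)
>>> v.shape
(19, 19, 3)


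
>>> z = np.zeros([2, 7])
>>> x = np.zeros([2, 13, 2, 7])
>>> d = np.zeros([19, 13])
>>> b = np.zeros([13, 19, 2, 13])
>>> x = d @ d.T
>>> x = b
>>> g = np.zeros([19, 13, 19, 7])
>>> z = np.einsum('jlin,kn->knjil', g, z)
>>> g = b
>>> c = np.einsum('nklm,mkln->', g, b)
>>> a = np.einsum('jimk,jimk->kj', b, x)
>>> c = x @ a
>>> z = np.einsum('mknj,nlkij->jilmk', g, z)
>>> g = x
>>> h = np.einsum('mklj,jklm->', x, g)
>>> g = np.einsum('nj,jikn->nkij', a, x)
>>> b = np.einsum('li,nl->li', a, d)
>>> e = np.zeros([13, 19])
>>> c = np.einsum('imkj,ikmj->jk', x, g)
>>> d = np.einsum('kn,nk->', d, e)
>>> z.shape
(13, 19, 7, 13, 19)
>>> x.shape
(13, 19, 2, 13)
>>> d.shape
()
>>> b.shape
(13, 13)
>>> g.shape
(13, 2, 19, 13)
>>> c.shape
(13, 2)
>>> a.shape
(13, 13)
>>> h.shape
()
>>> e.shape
(13, 19)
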